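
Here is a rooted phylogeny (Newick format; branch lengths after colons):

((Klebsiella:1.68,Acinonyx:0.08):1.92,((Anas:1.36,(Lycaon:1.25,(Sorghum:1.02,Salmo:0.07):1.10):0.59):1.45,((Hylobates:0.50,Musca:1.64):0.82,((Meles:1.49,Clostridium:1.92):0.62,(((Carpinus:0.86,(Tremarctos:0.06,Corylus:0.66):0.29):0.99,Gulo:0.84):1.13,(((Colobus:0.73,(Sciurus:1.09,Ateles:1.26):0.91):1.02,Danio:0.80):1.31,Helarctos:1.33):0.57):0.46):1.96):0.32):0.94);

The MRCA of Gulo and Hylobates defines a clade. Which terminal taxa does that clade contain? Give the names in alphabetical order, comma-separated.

Ateles, Carpinus, Clostridium, Colobus, Corylus, Danio, Gulo, Helarctos, Hylobates, Meles, Musca, Sciurus, Tremarctos

Tracing Gulo: it sits inside ((Carpinus,(Tremarctos,Corylus)),Gulo).
Tracing Hylobates: it sits inside (Hylobates,Musca).
The smallest clade enclosing both is ((Hylobates,Musca),((Meles,Clostridium),(((Carpinus,(Tremarctos,Corylus)),Gulo),(((Colobus,(Sciurus,Ateles)),Danio),Helarctos)))); the answer is its 13 terminal taxa in alphabetical order.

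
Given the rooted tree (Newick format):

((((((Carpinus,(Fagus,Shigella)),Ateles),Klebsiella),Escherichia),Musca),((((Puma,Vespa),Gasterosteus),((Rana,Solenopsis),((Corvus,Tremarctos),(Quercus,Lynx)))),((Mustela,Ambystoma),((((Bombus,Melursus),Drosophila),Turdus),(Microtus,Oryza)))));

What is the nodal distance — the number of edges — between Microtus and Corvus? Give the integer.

The MRCA of Microtus and Corvus is the node subtending ((((Puma,Vespa),Gasterosteus),((Rana,Solenopsis),((Corvus,Tremarctos),(Quercus,Lynx)))),((Mustela,Ambystoma),((((Bombus,Melursus),Drosophila),Turdus),(Microtus,Oryza)))).
From Microtus up to that node: 4 branches. From Corvus up to the same node: 5 branches. Total: 4 + 5 = 9.

9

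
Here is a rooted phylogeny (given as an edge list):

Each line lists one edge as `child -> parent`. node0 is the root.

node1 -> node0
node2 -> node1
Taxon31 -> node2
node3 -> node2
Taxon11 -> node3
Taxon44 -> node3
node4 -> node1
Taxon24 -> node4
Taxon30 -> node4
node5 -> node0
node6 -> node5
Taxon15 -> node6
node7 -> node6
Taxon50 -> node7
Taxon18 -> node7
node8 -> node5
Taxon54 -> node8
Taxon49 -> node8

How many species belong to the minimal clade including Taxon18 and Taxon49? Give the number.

5

The MRCA of Taxon18 and Taxon49 is the node subtending ((Taxon15,(Taxon50,Taxon18)),(Taxon54,Taxon49)).
That clade contains 5 terminal taxa: Taxon15, Taxon18, Taxon49, Taxon50, Taxon54.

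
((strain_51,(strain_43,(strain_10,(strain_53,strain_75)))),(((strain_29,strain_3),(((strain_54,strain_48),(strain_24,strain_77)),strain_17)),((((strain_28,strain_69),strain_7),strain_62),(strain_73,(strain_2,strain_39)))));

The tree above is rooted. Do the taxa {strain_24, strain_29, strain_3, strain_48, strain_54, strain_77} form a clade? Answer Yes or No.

The MRCA of the listed taxa subtends ((strain_29,strain_3),(((strain_54,strain_48),(strain_24,strain_77)),strain_17)).
That clade also contains strain_17, which is not in the proposed group, so the group is not monophyletic.

No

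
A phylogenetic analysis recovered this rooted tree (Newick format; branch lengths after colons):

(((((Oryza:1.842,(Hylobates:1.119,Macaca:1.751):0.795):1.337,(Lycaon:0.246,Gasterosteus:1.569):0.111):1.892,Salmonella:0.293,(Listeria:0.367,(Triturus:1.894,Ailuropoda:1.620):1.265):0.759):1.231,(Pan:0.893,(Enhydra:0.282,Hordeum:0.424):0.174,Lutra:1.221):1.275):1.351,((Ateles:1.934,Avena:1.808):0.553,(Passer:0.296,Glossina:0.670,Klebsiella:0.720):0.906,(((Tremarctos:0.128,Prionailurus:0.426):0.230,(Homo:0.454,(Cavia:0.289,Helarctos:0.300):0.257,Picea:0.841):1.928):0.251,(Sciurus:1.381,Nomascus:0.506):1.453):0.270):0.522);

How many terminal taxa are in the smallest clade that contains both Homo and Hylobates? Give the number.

26

The MRCA of Homo and Hylobates is the root, so the clade is the entire tree.
That clade contains 26 terminal taxa: Ailuropoda, Ateles, Avena, Cavia, Enhydra, Gasterosteus, Glossina, Helarctos, Homo, Hordeum, Hylobates, Klebsiella, Listeria, Lutra, Lycaon, Macaca, Nomascus, Oryza, Pan, Passer, Picea, Prionailurus, Salmonella, Sciurus, Tremarctos, Triturus.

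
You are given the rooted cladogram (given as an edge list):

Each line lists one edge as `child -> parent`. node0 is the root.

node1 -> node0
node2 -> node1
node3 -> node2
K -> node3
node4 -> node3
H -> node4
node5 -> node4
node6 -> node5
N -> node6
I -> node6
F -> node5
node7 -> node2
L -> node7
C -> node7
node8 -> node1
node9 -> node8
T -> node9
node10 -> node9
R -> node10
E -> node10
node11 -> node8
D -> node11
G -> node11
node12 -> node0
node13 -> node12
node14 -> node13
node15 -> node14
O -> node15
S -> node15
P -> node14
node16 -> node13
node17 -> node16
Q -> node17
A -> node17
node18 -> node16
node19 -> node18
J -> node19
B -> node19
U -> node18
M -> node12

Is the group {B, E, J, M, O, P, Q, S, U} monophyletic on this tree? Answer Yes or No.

No

The MRCA of the listed taxa is the root, so the smallest clade containing them is the whole tree.
That clade also contains A, C, D, F, G, H, I, K, L, N, R, T, which are not in the proposed group, so the group is not monophyletic.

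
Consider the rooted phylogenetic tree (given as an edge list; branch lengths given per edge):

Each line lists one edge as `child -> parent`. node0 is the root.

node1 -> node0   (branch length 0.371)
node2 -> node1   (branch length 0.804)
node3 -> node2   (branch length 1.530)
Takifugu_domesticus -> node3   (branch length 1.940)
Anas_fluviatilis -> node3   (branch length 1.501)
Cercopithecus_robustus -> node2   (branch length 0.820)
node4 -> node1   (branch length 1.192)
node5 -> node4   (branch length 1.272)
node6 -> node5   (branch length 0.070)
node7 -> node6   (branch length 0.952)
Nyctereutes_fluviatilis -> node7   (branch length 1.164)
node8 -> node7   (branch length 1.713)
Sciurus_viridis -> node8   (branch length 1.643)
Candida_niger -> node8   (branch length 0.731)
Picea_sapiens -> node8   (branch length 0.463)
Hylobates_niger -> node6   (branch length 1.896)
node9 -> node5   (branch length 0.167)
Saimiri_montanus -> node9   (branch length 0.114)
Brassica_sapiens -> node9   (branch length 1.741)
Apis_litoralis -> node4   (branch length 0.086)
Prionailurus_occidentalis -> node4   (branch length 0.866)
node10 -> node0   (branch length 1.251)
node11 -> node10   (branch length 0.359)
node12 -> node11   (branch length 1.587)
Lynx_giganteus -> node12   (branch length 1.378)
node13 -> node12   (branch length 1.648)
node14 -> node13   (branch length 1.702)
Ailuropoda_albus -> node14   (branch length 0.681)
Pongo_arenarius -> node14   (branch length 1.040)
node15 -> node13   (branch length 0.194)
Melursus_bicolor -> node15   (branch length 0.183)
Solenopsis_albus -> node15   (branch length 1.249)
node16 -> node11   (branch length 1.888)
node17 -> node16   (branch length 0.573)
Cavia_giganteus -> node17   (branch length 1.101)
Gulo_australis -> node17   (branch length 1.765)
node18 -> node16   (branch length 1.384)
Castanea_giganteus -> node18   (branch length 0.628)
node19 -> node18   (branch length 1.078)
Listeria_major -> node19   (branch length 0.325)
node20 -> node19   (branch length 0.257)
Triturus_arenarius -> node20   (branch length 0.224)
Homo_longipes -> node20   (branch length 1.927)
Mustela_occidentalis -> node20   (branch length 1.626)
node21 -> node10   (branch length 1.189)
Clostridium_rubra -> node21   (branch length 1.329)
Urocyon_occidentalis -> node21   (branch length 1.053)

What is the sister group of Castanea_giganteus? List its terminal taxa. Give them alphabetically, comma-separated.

Castanea_giganteus attaches to the tree at the node subtending (Castanea_giganteus,(Listeria_major,(Triturus_arenarius,Homo_longipes,Mustela_occidentalis))).
The other lineage descending from that same node — the sister group — is (Listeria_major,(Triturus_arenarius,Homo_longipes,Mustela_occidentalis)); its 4 tips in alphabetical order are the answer.

Homo_longipes, Listeria_major, Mustela_occidentalis, Triturus_arenarius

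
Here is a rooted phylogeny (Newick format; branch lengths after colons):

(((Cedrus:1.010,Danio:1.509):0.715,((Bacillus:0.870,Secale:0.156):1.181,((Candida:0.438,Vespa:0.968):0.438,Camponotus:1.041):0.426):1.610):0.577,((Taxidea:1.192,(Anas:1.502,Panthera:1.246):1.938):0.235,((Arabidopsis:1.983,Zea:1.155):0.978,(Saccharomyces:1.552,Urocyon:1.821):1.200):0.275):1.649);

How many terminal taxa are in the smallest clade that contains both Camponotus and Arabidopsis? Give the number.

14

The MRCA of Camponotus and Arabidopsis is the root, so the clade is the entire tree.
That clade contains 14 terminal taxa: Anas, Arabidopsis, Bacillus, Camponotus, Candida, Cedrus, Danio, Panthera, Saccharomyces, Secale, Taxidea, Urocyon, Vespa, Zea.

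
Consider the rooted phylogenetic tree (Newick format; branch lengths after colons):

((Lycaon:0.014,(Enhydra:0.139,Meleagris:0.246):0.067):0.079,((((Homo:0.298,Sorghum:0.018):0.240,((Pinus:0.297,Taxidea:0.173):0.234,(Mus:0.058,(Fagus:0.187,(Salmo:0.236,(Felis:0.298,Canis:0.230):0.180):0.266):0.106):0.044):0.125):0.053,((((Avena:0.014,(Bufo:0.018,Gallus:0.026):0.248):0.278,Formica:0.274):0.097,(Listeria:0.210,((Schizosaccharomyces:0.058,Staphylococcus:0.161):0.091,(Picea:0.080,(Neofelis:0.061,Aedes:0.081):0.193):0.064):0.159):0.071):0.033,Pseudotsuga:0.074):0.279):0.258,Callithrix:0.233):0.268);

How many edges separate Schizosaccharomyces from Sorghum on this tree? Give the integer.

The MRCA of Schizosaccharomyces and Sorghum is the node subtending (((Homo,Sorghum),((Pinus,Taxidea),(Mus,(Fagus,(Salmo,(Felis,Canis)))))),((((Avena,(Bufo,Gallus)),Formica),(Listeria,((Schizosaccharomyces,Staphylococcus),(Picea,(Neofelis,Aedes))))),Pseudotsuga)).
From Schizosaccharomyces up to that node: 6 branches. From Sorghum up to the same node: 3 branches. Total: 6 + 3 = 9.

9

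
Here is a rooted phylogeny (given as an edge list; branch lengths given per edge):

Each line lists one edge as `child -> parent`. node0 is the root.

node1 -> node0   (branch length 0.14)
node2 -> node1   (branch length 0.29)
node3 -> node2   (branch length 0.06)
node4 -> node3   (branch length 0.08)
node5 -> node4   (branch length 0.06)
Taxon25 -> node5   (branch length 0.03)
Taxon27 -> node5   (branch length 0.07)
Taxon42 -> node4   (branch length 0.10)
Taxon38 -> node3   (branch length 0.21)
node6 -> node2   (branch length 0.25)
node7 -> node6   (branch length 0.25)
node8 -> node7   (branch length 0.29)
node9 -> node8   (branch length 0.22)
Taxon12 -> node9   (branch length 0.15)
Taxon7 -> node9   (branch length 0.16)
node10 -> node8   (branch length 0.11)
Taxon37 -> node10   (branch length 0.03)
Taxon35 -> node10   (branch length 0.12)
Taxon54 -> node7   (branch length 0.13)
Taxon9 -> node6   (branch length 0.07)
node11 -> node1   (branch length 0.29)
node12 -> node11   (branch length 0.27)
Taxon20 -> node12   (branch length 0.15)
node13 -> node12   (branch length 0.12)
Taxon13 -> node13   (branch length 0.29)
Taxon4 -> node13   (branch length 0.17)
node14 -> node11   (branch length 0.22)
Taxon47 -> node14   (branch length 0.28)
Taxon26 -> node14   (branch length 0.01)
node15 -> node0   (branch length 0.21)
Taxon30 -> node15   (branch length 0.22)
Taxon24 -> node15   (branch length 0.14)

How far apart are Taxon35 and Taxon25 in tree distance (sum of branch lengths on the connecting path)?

The path runs Taxon35 → … → MRCA → … → Taxon25; the MRCA is the node subtending ((((Taxon25,Taxon27),Taxon42),Taxon38),((((Taxon12,Taxon7),(Taxon37,Taxon35)),Taxon54),Taxon9)).
Branch lengths along that path: 0.12 + 0.11 + 0.29 + 0.25 + 0.25 + 0.06 + 0.08 + 0.06 + 0.03 = 1.25.

1.25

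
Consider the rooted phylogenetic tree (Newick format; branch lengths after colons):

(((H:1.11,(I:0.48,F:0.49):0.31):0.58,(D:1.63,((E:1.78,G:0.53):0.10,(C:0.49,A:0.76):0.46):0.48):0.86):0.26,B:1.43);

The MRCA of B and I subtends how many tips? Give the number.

9

The MRCA of B and I is the root, so the clade is the entire tree.
That clade contains 9 terminal taxa: A, B, C, D, E, F, G, H, I.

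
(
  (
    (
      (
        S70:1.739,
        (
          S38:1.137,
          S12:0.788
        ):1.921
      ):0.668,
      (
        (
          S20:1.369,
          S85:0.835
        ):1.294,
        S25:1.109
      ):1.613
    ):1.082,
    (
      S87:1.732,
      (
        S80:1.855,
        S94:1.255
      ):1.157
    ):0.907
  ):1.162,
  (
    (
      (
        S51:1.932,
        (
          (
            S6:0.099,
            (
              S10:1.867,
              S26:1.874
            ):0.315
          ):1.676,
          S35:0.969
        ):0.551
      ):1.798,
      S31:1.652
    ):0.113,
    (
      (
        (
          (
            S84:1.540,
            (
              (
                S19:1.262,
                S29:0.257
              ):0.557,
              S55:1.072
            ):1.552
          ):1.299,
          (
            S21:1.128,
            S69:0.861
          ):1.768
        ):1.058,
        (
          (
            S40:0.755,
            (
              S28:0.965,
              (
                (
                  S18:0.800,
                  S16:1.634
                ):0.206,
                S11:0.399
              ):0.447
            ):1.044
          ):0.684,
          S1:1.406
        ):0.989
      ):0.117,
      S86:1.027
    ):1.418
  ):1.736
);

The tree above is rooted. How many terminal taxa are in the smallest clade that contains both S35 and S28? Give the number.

19

The MRCA of S35 and S28 is the node subtending (((S51,((S6,(S10,S26)),S35)),S31),((((S84,((S19,S29),S55)),(S21,S69)),((S40,(S28,((S18,S16),S11))),S1)),S86)).
That clade contains 19 terminal taxa: S1, S10, S11, S16, S18, S19, S21, S26, S28, S29, S31, S35, S40, S51, S55, S6, S69, S84, S86.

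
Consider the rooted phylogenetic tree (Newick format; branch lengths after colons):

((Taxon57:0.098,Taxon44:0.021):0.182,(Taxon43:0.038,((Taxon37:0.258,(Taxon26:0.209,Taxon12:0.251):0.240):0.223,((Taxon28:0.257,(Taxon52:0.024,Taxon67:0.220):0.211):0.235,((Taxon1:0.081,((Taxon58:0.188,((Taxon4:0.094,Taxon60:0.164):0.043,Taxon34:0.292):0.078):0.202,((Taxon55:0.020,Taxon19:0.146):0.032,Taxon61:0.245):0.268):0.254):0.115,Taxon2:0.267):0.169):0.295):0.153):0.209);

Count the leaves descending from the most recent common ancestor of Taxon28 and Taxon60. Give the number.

12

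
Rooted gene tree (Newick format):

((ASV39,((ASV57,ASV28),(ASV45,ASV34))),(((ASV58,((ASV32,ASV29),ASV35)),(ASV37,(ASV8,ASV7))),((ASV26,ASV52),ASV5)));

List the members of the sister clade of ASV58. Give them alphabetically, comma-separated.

ASV29, ASV32, ASV35

ASV58 attaches to the tree at the node subtending (ASV58,((ASV32,ASV29),ASV35)).
The other lineage descending from that same node — the sister group — is ((ASV32,ASV29),ASV35); its 3 tips in alphabetical order are the answer.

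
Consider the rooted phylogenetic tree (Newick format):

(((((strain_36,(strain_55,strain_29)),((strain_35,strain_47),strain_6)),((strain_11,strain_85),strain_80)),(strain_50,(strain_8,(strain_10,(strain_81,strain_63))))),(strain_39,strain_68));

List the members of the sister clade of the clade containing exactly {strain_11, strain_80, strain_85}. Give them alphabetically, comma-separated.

The clade containing exactly {strain_11, strain_80, strain_85} attaches to the tree at the node subtending (((strain_36,(strain_55,strain_29)),((strain_35,strain_47),strain_6)),((strain_11,strain_85),strain_80)).
The other lineage descending from that same node — the sister group — is ((strain_36,(strain_55,strain_29)),((strain_35,strain_47),strain_6)); its 6 tips in alphabetical order are the answer.

strain_29, strain_35, strain_36, strain_47, strain_55, strain_6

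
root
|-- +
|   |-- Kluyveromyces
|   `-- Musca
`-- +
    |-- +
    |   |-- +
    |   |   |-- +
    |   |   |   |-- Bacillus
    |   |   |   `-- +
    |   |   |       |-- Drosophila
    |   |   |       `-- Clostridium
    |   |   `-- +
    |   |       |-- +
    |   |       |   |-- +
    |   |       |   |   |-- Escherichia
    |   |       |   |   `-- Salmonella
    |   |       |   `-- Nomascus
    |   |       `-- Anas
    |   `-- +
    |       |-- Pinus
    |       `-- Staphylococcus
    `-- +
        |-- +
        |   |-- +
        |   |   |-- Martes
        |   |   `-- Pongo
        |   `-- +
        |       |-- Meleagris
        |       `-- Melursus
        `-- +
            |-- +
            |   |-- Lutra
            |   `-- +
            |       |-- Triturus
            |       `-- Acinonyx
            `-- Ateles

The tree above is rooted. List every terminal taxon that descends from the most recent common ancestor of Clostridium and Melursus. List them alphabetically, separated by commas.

Tracing Clostridium: it sits inside (Drosophila,Clostridium).
Tracing Melursus: it sits inside (Meleagris,Melursus).
The smallest clade enclosing both is ((((Bacillus,(Drosophila,Clostridium)),(((Escherichia,Salmonella),Nomascus),Anas)),(Pinus,Staphylococcus)),(((Martes,Pongo),(Meleagris,Melursus)),((Lutra,(Triturus,Acinonyx)),Ateles))); the answer is its 17 terminal taxa in alphabetical order.

Acinonyx, Anas, Ateles, Bacillus, Clostridium, Drosophila, Escherichia, Lutra, Martes, Meleagris, Melursus, Nomascus, Pinus, Pongo, Salmonella, Staphylococcus, Triturus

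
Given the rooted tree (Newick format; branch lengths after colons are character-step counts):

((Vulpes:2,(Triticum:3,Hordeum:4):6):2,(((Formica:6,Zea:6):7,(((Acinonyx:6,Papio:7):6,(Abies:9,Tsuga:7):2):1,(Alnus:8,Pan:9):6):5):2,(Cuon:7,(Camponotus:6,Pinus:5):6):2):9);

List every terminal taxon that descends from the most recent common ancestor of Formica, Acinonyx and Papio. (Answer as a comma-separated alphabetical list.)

Abies, Acinonyx, Alnus, Formica, Pan, Papio, Tsuga, Zea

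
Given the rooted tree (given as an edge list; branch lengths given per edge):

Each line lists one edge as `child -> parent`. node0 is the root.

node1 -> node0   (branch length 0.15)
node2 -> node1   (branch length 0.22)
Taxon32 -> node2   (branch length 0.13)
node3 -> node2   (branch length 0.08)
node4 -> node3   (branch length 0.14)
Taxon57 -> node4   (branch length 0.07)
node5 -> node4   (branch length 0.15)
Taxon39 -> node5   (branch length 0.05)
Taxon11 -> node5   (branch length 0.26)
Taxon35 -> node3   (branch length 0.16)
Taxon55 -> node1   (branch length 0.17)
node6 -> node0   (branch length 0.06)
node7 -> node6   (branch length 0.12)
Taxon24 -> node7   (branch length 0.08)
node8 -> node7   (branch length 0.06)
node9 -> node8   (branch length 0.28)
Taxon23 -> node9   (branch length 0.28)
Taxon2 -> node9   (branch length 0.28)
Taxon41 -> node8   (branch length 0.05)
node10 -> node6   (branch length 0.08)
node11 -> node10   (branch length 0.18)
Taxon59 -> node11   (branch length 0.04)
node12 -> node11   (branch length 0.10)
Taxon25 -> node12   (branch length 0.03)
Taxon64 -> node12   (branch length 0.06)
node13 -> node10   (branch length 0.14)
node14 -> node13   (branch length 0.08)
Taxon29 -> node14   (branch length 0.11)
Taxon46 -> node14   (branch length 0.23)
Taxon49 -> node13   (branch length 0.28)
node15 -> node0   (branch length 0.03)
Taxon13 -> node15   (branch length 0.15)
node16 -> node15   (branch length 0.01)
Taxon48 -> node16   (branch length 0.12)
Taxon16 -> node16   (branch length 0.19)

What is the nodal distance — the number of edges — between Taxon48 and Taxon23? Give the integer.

The MRCA of Taxon48 and Taxon23 is the root of the tree.
From Taxon48 up to that node: 3 branches. From Taxon23 up to the same node: 5 branches. Total: 3 + 5 = 8.

8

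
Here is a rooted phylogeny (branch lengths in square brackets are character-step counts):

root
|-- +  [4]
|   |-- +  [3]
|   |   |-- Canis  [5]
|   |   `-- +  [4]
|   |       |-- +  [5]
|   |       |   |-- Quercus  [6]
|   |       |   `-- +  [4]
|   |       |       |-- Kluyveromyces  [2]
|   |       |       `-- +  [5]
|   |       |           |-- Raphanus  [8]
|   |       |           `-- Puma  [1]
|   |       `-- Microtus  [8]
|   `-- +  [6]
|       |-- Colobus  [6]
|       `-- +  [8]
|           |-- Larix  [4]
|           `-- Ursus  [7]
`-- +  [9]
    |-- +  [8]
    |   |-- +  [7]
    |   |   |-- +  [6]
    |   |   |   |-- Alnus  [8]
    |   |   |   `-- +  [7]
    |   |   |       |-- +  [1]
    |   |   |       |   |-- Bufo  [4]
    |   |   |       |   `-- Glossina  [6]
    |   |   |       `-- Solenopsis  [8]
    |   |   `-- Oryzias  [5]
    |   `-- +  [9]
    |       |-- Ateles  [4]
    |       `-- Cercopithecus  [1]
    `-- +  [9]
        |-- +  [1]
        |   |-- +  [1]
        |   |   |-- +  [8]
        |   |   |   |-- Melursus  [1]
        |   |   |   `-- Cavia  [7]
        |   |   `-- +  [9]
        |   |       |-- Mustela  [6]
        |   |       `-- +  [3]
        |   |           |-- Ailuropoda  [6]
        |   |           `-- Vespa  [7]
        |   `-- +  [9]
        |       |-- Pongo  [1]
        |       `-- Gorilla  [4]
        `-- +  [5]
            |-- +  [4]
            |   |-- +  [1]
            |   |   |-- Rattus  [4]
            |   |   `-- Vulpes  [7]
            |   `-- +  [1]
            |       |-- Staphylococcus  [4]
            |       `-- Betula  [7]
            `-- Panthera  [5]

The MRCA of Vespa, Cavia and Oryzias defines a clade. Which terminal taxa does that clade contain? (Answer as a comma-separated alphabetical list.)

Tracing Vespa: it sits inside (Ailuropoda,Vespa).
Tracing Cavia: it sits inside (Melursus,Cavia).
Tracing Oryzias: it sits inside ((Alnus,((Bufo,Glossina),Solenopsis)),Oryzias).
The smallest clade enclosing all 3 is ((((Alnus,((Bufo,Glossina),Solenopsis)),Oryzias),(Ateles,Cercopithecus)),((((Melursus,Cavia),(Mustela,(Ailuropoda,Vespa))),(Pongo,Gorilla)),(((Rattus,Vulpes),(Staphylococcus,Betula)),Panthera))); the answer is its 19 terminal taxa in alphabetical order.

Ailuropoda, Alnus, Ateles, Betula, Bufo, Cavia, Cercopithecus, Glossina, Gorilla, Melursus, Mustela, Oryzias, Panthera, Pongo, Rattus, Solenopsis, Staphylococcus, Vespa, Vulpes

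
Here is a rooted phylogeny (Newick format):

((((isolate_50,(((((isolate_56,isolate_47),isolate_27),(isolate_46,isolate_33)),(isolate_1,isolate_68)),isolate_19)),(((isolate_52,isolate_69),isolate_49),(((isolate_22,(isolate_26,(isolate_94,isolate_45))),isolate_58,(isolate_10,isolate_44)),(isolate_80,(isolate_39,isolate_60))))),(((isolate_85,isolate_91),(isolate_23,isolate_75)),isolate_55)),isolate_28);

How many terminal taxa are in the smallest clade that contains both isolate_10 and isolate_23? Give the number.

The MRCA of isolate_10 and isolate_23 is the node subtending (((isolate_50,(((((isolate_56,isolate_47),isolate_27),(isolate_46,isolate_33)),(isolate_1,isolate_68)),isolate_19)),(((isolate_52,isolate_69),isolate_49),(((isolate_22,(isolate_26,(isolate_94,isolate_45))),isolate_58,(isolate_10,isolate_44)),(isolate_80,(isolate_39,isolate_60))))),(((isolate_85,isolate_91),(isolate_23,isolate_75)),isolate_55)).
That clade contains 27 terminal taxa: isolate_1, isolate_10, isolate_19, isolate_22, isolate_23, isolate_26, isolate_27, isolate_33, isolate_39, isolate_44, isolate_45, isolate_46, isolate_47, isolate_49, isolate_50, isolate_52, isolate_55, isolate_56, isolate_58, isolate_60, isolate_68, isolate_69, isolate_75, isolate_80, isolate_85, isolate_91, isolate_94.

27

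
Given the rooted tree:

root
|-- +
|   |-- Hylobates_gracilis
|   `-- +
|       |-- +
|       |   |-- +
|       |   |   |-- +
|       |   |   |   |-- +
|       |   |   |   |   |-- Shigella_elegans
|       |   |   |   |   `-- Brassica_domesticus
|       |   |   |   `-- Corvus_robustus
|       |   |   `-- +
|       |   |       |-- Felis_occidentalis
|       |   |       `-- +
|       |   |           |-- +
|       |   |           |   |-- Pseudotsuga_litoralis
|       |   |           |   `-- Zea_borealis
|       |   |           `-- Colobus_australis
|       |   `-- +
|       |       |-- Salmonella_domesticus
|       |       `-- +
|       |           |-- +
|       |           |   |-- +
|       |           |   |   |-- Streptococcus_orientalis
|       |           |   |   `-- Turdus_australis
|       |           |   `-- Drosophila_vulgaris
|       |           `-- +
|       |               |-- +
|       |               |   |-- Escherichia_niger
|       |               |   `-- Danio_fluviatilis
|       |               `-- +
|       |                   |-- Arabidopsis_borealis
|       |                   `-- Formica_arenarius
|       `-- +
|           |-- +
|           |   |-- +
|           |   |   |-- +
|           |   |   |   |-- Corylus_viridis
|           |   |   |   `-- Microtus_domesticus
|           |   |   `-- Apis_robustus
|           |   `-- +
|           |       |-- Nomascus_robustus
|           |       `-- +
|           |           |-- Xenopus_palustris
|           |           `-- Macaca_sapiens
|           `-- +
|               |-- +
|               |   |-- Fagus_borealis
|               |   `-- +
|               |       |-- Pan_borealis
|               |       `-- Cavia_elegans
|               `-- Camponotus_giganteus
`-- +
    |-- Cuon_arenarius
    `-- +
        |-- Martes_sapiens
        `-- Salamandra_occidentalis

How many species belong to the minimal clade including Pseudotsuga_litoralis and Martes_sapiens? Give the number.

29

The MRCA of Pseudotsuga_litoralis and Martes_sapiens is the root, so the clade is the entire tree.
That clade contains 29 terminal taxa: Apis_robustus, Arabidopsis_borealis, Brassica_domesticus, Camponotus_giganteus, Cavia_elegans, Colobus_australis, Corvus_robustus, Corylus_viridis, Cuon_arenarius, Danio_fluviatilis, Drosophila_vulgaris, Escherichia_niger, Fagus_borealis, Felis_occidentalis, Formica_arenarius, Hylobates_gracilis, Macaca_sapiens, Martes_sapiens, Microtus_domesticus, Nomascus_robustus, Pan_borealis, Pseudotsuga_litoralis, Salamandra_occidentalis, Salmonella_domesticus, Shigella_elegans, Streptococcus_orientalis, Turdus_australis, Xenopus_palustris, Zea_borealis.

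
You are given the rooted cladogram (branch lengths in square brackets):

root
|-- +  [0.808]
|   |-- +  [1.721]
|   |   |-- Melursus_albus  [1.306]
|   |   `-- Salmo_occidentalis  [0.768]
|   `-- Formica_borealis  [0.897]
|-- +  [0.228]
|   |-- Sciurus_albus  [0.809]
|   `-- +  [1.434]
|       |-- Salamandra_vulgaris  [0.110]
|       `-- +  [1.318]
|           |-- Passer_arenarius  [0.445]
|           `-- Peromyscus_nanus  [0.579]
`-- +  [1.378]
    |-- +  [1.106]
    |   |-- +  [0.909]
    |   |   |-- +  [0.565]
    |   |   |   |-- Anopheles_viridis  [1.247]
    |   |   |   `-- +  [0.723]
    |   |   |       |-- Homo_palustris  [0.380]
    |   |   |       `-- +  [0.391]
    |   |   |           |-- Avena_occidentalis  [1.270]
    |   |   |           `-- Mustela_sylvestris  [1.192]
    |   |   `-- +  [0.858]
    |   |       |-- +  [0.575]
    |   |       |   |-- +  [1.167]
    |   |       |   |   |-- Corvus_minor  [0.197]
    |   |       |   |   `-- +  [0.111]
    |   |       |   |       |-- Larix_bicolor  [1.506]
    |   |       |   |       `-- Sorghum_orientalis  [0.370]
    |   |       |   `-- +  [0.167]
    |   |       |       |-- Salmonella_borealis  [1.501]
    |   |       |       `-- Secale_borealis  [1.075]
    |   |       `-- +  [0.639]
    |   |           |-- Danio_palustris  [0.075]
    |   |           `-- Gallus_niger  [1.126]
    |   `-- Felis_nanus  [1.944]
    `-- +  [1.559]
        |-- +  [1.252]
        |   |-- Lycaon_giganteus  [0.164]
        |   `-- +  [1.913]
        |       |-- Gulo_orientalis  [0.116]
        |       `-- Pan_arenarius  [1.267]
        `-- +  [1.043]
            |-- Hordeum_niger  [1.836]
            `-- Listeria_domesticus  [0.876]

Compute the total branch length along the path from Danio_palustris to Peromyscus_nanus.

8.524

The path runs Danio_palustris → … → MRCA → … → Peromyscus_nanus; the MRCA is the root of the tree.
Branch lengths along that path: 0.075 + 0.639 + 0.858 + 0.909 + 1.106 + 1.378 + 0.228 + 1.434 + 1.318 + 0.579 = 8.524.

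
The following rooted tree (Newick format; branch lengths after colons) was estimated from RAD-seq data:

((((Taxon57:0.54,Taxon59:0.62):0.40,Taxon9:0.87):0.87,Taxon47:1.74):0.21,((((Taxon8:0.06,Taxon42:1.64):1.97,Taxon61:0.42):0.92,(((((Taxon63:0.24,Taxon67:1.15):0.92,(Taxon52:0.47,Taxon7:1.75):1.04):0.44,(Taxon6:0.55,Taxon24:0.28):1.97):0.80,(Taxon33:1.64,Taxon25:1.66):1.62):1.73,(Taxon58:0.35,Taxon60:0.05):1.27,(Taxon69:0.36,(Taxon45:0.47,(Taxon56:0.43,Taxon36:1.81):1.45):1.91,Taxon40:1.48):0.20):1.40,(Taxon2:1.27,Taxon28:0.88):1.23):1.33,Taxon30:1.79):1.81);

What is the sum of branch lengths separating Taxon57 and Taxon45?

The path runs Taxon57 → … → MRCA → … → Taxon45; the MRCA is the root of the tree.
Branch lengths along that path: 0.54 + 0.40 + 0.87 + 0.21 + 1.81 + 1.33 + 1.40 + 0.20 + 1.91 + 0.47 = 9.14.

9.14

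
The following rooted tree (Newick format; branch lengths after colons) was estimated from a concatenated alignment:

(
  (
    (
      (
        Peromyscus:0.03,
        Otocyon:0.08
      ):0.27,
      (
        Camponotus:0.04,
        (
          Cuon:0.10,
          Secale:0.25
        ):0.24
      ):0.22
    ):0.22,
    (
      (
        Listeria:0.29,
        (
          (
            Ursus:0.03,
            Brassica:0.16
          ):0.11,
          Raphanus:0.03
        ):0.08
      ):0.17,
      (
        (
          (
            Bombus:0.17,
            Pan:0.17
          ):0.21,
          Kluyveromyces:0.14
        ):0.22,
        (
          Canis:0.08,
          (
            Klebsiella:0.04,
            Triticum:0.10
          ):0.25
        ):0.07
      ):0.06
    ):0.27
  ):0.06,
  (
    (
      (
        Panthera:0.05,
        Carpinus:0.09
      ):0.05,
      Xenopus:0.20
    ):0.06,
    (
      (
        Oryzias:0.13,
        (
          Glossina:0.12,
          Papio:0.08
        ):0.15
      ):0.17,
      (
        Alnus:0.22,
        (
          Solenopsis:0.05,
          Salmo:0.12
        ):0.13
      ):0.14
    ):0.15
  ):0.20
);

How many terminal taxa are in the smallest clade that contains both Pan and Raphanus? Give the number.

10

The MRCA of Pan and Raphanus is the node subtending ((Listeria,((Ursus,Brassica),Raphanus)),(((Bombus,Pan),Kluyveromyces),(Canis,(Klebsiella,Triticum)))).
That clade contains 10 terminal taxa: Bombus, Brassica, Canis, Klebsiella, Kluyveromyces, Listeria, Pan, Raphanus, Triticum, Ursus.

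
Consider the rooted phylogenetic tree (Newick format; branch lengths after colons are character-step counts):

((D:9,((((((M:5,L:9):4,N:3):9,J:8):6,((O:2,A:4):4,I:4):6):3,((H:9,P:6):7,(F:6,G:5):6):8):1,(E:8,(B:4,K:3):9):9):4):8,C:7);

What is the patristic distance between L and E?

49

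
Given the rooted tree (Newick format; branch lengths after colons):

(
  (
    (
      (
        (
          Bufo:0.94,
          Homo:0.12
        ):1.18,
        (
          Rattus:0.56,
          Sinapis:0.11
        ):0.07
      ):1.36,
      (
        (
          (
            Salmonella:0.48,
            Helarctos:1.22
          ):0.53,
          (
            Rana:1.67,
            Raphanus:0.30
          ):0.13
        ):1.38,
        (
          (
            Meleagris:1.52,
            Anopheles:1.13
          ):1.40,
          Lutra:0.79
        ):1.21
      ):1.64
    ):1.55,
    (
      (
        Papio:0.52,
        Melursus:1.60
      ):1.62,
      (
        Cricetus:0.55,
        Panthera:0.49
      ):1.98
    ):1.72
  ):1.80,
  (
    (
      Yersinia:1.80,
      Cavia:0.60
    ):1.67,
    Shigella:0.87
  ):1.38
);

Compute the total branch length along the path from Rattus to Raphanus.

The path runs Rattus → … → MRCA → … → Raphanus; the MRCA is the node subtending (((Bufo,Homo),(Rattus,Sinapis)),(((Salmonella,Helarctos),(Rana,Raphanus)),((Meleagris,Anopheles),Lutra))).
Branch lengths along that path: 0.56 + 0.07 + 1.36 + 1.64 + 1.38 + 0.13 + 0.30 = 5.44.

5.44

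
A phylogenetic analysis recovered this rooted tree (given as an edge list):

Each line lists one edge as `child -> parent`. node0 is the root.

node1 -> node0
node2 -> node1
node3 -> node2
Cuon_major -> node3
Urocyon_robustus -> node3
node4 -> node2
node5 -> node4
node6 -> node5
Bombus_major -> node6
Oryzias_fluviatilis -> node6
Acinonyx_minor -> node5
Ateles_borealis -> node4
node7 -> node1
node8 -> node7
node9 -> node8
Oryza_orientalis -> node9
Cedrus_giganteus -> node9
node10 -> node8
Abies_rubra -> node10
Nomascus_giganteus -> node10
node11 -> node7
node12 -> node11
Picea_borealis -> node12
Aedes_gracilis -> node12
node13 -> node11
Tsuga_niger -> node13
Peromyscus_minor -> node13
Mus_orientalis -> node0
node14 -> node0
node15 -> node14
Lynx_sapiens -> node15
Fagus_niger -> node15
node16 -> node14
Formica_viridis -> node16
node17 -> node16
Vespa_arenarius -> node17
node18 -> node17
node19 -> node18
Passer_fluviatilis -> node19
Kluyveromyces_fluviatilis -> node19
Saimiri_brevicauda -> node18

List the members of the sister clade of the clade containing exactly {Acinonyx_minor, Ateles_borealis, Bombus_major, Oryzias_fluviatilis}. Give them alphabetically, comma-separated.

The clade containing exactly {Acinonyx_minor, Ateles_borealis, Bombus_major, Oryzias_fluviatilis} attaches to the tree at the node subtending ((Cuon_major,Urocyon_robustus),(((Bombus_major,Oryzias_fluviatilis),Acinonyx_minor),Ateles_borealis)).
The other lineage descending from that same node — the sister group — is (Cuon_major,Urocyon_robustus); its 2 tips in alphabetical order are the answer.

Cuon_major, Urocyon_robustus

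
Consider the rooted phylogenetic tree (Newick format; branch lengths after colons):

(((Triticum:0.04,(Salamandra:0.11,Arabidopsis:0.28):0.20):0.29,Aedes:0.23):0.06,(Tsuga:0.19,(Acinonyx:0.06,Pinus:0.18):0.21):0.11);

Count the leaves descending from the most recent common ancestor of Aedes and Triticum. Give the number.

The MRCA of Aedes and Triticum is the node subtending ((Triticum,(Salamandra,Arabidopsis)),Aedes).
That clade contains 4 terminal taxa: Aedes, Arabidopsis, Salamandra, Triticum.

4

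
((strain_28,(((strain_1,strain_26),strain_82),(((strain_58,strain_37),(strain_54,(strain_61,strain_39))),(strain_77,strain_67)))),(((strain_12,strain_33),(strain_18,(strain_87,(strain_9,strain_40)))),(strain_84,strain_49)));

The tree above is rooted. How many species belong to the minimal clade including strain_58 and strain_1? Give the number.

10

The MRCA of strain_58 and strain_1 is the node subtending (((strain_1,strain_26),strain_82),(((strain_58,strain_37),(strain_54,(strain_61,strain_39))),(strain_77,strain_67))).
That clade contains 10 terminal taxa: strain_1, strain_26, strain_37, strain_39, strain_54, strain_58, strain_61, strain_67, strain_77, strain_82.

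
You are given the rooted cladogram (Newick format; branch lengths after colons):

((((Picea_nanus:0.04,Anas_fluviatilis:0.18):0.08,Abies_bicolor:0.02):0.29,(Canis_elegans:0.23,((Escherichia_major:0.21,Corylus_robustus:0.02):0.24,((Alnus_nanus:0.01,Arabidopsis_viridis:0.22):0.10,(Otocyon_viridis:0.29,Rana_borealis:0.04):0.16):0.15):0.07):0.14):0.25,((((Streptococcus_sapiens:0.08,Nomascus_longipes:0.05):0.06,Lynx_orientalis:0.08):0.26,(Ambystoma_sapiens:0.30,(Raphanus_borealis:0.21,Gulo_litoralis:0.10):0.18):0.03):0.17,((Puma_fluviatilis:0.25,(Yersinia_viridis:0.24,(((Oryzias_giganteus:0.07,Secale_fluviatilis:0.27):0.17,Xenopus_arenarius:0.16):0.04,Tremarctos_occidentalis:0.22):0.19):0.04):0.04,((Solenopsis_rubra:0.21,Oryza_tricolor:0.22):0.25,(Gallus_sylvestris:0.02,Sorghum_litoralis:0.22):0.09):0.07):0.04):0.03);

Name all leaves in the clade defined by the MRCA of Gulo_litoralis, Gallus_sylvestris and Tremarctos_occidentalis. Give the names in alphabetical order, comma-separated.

Tracing Gulo_litoralis: it sits inside (Raphanus_borealis,Gulo_litoralis).
Tracing Gallus_sylvestris: it sits inside (Gallus_sylvestris,Sorghum_litoralis).
Tracing Tremarctos_occidentalis: it sits inside (((Oryzias_giganteus,Secale_fluviatilis),Xenopus_arenarius),Tremarctos_occidentalis).
The smallest clade enclosing all 3 is ((((Streptococcus_sapiens,Nomascus_longipes),Lynx_orientalis),(Ambystoma_sapiens,(Raphanus_borealis,Gulo_litoralis))),((Puma_fluviatilis,(Yersinia_viridis,(((Oryzias_giganteus,Secale_fluviatilis),Xenopus_arenarius),Tremarctos_occidentalis))),((Solenopsis_rubra,Oryza_tricolor),(Gallus_sylvestris,Sorghum_litoralis)))); the answer is its 16 terminal taxa in alphabetical order.

Ambystoma_sapiens, Gallus_sylvestris, Gulo_litoralis, Lynx_orientalis, Nomascus_longipes, Oryza_tricolor, Oryzias_giganteus, Puma_fluviatilis, Raphanus_borealis, Secale_fluviatilis, Solenopsis_rubra, Sorghum_litoralis, Streptococcus_sapiens, Tremarctos_occidentalis, Xenopus_arenarius, Yersinia_viridis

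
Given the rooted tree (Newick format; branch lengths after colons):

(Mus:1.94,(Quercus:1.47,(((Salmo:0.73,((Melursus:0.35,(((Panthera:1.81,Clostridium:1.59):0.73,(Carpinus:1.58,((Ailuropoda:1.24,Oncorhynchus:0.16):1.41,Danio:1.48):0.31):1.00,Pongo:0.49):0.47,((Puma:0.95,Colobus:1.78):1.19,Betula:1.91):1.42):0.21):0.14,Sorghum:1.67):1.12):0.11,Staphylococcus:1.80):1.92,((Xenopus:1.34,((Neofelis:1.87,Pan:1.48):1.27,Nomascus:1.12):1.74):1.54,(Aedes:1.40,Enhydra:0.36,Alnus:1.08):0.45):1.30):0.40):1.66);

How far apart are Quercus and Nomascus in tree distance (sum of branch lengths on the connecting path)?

7.57

The path runs Quercus → … → MRCA → … → Nomascus; the MRCA is the node subtending (Quercus,(((Salmo,((Melursus,(((Panthera,Clostridium),(Carpinus,((Ailuropoda,Oncorhynchus),Danio)),Pongo),((Puma,Colobus),Betula))),Sorghum)),Staphylococcus),((Xenopus,((Neofelis,Pan),Nomascus)),(Aedes,Enhydra,Alnus)))).
Branch lengths along that path: 1.47 + 0.40 + 1.30 + 1.54 + 1.74 + 1.12 = 7.57.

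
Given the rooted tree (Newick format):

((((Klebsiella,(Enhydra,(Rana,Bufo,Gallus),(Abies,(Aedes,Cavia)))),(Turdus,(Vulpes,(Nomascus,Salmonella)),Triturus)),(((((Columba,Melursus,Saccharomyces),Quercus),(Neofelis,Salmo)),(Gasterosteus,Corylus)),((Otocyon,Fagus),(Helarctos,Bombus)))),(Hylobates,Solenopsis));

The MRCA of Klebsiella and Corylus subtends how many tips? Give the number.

25

The MRCA of Klebsiella and Corylus is the node subtending (((Klebsiella,(Enhydra,(Rana,Bufo,Gallus),(Abies,(Aedes,Cavia)))),(Turdus,(Vulpes,(Nomascus,Salmonella)),Triturus)),(((((Columba,Melursus,Saccharomyces),Quercus),(Neofelis,Salmo)),(Gasterosteus,Corylus)),((Otocyon,Fagus),(Helarctos,Bombus)))).
That clade contains 25 terminal taxa: Abies, Aedes, Bombus, Bufo, Cavia, Columba, Corylus, Enhydra, Fagus, Gallus, Gasterosteus, Helarctos, Klebsiella, Melursus, Neofelis, Nomascus, Otocyon, Quercus, Rana, Saccharomyces, Salmo, Salmonella, Triturus, Turdus, Vulpes.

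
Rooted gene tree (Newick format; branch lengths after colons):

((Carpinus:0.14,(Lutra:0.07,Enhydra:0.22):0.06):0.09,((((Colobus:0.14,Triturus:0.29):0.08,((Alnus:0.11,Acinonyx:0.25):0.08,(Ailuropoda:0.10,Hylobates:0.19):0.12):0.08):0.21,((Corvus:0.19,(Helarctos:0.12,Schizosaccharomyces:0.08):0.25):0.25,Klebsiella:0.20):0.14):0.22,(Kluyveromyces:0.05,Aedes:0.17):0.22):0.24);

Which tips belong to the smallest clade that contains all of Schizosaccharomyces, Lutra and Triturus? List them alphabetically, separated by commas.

Tracing Schizosaccharomyces: it sits inside (Helarctos,Schizosaccharomyces).
Tracing Lutra: it sits inside (Lutra,Enhydra).
Tracing Triturus: it sits inside (Colobus,Triturus).
The smallest clade enclosing all 3 is the whole tree (their MRCA is the root), so the answer is all 15 tips in alphabetical order.

Acinonyx, Aedes, Ailuropoda, Alnus, Carpinus, Colobus, Corvus, Enhydra, Helarctos, Hylobates, Klebsiella, Kluyveromyces, Lutra, Schizosaccharomyces, Triturus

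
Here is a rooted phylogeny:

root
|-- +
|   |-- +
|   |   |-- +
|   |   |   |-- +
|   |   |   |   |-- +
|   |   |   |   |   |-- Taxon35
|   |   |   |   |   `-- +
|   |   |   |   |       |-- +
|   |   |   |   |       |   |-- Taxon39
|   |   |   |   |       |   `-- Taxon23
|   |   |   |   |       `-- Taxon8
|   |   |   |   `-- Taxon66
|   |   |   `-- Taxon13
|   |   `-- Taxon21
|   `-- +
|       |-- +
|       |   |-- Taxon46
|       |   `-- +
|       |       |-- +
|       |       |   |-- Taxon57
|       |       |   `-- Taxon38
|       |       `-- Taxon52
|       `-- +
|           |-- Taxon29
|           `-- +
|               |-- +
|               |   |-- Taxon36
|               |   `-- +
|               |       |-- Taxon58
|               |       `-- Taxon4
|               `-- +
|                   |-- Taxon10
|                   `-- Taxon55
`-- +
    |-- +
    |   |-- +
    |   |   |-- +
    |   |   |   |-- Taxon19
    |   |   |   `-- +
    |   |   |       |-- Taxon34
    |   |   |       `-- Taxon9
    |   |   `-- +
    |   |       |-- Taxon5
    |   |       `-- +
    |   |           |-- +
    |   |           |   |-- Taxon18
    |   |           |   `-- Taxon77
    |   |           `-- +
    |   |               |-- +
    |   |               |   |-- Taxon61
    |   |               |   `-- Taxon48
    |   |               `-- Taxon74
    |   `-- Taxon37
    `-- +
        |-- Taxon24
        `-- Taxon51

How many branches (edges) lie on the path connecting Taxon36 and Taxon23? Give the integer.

The MRCA of Taxon36 and Taxon23 is the node subtending (((((Taxon35,((Taxon39,Taxon23),Taxon8)),Taxon66),Taxon13),Taxon21),((Taxon46,((Taxon57,Taxon38),Taxon52)),(Taxon29,((Taxon36,(Taxon58,Taxon4)),(Taxon10,Taxon55))))).
From Taxon36 up to that node: 5 branches. From Taxon23 up to the same node: 7 branches. Total: 5 + 7 = 12.

12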